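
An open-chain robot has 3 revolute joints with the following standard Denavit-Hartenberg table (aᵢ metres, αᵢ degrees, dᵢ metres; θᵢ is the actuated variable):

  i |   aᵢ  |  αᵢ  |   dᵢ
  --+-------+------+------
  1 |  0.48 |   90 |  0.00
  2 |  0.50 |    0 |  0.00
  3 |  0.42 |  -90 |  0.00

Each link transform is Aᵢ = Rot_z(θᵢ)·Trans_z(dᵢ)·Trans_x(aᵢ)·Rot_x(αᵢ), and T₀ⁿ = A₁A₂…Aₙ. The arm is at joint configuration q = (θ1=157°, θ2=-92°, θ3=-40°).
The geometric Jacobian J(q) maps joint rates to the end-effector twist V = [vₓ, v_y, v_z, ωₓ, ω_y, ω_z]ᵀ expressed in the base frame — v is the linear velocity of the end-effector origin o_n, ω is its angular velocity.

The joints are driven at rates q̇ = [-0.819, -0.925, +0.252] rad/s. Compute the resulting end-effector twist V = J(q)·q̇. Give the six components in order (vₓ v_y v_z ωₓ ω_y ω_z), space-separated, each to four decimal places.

0.6769 -0.1258 0.2053 -0.2630 -0.6195 -0.8190

o_n = [-0.1671, 0.0709, -0.8118]
J₁: ẑ×o_n = [-0.0709, -0.1671, 0.0000], ω = ẑ
J2: z=[0.3907, 0.9205, 0.0000] o=[-0.4418, 0.1876, 0.0000] → [-0.7473, 0.3172, -0.2985, 0.3907, 0.9205, 0.0000]
J3: z=[0.3907, 0.9205, 0.0000] o=[-0.4258, 0.1807, -0.4997] → [-0.2873, 0.1220, -0.2810, 0.3907, 0.9205, 0.0000]
V = J·q̇ = [0.6769, -0.1258, 0.2053, -0.2630, -0.6195, -0.8190]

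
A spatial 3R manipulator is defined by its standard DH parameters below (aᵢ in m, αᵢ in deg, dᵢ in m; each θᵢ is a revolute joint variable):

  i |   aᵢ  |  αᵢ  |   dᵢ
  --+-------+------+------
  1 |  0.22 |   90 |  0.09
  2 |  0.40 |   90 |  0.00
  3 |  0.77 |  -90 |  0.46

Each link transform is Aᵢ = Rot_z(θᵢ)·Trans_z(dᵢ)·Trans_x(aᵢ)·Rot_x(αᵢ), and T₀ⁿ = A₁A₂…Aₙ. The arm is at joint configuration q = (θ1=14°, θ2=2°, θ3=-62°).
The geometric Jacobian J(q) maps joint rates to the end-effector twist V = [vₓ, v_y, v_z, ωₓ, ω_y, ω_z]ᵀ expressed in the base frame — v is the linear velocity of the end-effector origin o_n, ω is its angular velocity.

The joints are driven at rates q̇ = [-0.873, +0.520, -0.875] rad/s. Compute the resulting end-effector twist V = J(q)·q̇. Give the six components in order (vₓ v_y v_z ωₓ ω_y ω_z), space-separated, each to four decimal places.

0.3516 -0.4834 0.3833 0.0962 -0.5119 0.0015

o_n = [0.8030, 0.9009, -0.3431]
J₁: ẑ×o_n = [-0.9009, 0.8030, 0.0000], ω = ẑ
J2: z=[0.2419, -0.9703, 0.0000] o=[0.2135, 0.0532, 0.0900] → [0.4203, 0.1048, 0.7771, 0.2419, -0.9703, 0.0000]
J3: z=[0.0339, 0.0084, -0.9994] o=[0.6013, 0.1499, 0.1040] → [0.7467, -0.1864, 0.0237, 0.0339, 0.0084, -0.9994]
V = J·q̇ = [0.3516, -0.4834, 0.3833, 0.0962, -0.5119, 0.0015]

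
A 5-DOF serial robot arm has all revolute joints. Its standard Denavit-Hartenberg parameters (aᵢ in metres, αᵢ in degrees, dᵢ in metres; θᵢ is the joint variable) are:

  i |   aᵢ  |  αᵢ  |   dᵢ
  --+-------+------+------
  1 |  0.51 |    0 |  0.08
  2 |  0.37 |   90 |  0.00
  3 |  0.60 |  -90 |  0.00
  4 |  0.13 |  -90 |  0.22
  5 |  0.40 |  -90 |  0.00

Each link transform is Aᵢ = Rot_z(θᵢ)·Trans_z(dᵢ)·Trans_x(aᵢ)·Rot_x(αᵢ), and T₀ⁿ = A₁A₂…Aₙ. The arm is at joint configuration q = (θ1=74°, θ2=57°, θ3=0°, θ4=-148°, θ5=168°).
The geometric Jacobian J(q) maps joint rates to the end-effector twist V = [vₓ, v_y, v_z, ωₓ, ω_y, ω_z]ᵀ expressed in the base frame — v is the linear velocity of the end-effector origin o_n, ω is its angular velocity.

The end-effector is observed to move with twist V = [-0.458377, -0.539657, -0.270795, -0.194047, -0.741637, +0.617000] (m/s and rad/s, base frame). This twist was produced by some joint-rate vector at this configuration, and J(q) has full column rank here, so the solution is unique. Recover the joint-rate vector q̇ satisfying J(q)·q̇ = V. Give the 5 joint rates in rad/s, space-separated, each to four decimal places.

o_n = [-0.7456, 1.2987, 0.2168]
J₁: ẑ×o_n = [-1.2987, -0.7456, 0.0000], ω = ẑ
J2: z=[0.0000, 0.0000, 1.0000] o=[0.1406, 0.4902, 0.0800] → [-0.8085, -0.8862, 0.0000, 0.0000, 0.0000, 1.0000]
J3: z=[0.7547, 0.6561, 0.0000] o=[-0.1022, 0.7695, 0.0800] → [0.0898, -0.1033, 0.8216, 0.7547, 0.6561, 0.0000]
J4: z=[-0.0000, -0.0000, 1.0000] o=[-0.4958, 1.2223, 0.0800] → [-0.0764, -0.2498, -0.0000, -0.0000, -0.0000, 1.0000]
J5: z=[0.2924, 0.9563, 0.0000] o=[-0.3715, 1.1843, 0.3000] → [-0.0795, 0.0243, 0.3913, 0.2924, 0.9563, 0.0000]
q̇ = J⁺·V = [0.1040, 0.4840, 0.0590, 0.0290, -0.8160]

0.1040 0.4840 0.0590 0.0290 -0.8160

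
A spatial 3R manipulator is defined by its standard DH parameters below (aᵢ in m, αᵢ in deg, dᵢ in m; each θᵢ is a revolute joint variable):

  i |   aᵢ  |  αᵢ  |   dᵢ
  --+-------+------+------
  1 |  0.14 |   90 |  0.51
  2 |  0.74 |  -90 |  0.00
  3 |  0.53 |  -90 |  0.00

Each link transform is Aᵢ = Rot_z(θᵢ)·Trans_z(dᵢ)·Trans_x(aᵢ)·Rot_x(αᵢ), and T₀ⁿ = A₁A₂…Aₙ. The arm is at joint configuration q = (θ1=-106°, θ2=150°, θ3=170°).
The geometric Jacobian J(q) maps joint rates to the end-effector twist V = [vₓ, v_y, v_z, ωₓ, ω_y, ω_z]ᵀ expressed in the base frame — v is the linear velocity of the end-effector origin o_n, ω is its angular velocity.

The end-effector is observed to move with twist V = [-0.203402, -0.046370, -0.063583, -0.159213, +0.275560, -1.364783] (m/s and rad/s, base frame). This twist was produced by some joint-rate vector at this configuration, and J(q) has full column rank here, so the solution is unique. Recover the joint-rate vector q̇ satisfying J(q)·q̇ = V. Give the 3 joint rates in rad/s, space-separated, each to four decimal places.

o_n = [0.1019, 0.0216, 0.6190]
J₁: ẑ×o_n = [-0.0216, 0.1019, 0.0000], ω = ẑ
J2: z=[-0.9613, 0.2756, 0.0000] o=[-0.0386, -0.1346, 0.5100] → [0.0301, 0.1048, -0.1888, -0.9613, 0.2756, 0.0000]
J3: z=[0.1378, 0.4806, -0.8660] o=[0.1381, 0.4815, 0.8800] → [-0.5237, 0.0673, -0.0460, 0.1378, 0.4806, -0.8660]
q̇ = J⁺·V = [-0.9820, 0.2290, 0.4420]

-0.9820 0.2290 0.4420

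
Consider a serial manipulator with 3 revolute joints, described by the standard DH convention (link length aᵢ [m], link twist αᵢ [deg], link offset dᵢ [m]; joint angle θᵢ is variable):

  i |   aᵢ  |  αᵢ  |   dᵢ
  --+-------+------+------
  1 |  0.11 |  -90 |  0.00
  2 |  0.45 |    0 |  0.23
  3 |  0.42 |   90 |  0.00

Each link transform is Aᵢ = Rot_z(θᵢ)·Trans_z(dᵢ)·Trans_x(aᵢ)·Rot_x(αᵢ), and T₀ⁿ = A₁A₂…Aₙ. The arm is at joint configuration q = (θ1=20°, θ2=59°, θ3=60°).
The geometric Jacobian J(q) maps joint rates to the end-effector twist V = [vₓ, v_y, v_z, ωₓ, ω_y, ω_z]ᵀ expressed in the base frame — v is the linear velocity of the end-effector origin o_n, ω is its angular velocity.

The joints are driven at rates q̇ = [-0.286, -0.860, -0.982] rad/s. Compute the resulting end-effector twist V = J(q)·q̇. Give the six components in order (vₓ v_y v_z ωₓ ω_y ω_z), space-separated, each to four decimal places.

1.0229 0.3303 -0.1757 0.6300 -1.7309 -0.2860

o_n = [0.0512, 0.2634, -0.7531]
J₁: ẑ×o_n = [-0.2634, 0.0512, 0.0000], ω = ẑ
J2: z=[-0.3420, 0.9397, 0.0000] o=[0.1034, 0.0376, 0.0000] → [-0.7077, -0.2576, -0.0281, -0.3420, 0.9397, 0.0000]
J3: z=[-0.3420, 0.9397, 0.0000] o=[0.2425, 0.3330, -0.3857] → [-0.3452, -0.1256, 0.2036, -0.3420, 0.9397, 0.0000]
V = J·q̇ = [1.0229, 0.3303, -0.1757, 0.6300, -1.7309, -0.2860]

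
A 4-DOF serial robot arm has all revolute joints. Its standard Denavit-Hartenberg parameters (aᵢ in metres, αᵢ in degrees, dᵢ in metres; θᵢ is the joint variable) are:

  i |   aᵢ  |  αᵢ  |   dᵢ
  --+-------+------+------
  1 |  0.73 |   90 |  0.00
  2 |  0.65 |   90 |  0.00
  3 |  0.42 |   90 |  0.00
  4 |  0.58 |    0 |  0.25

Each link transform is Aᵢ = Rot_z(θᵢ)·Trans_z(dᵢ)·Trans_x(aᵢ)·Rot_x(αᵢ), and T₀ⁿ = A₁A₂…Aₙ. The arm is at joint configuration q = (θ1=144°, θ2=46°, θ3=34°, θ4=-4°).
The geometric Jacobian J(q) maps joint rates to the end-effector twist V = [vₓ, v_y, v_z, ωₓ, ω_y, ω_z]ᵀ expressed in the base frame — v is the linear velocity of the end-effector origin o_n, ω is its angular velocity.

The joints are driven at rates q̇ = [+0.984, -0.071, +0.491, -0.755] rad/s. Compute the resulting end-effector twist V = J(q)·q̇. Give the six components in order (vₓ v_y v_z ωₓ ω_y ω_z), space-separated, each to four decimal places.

o_n = [-1.2698, 1.3566, 1.1918]
J₁: ẑ×o_n = [-1.3566, -1.2698, 0.0000], ω = ẑ
J2: z=[0.5878, 0.8090, 0.0000] o=[-0.5906, 0.4291, 0.0000] → [0.9642, -0.7005, 1.0946, 0.5878, 0.8090, 0.0000]
J3: z=[-0.5820, 0.4228, -0.6947] o=[-0.9559, 0.6945, 0.4676] → [0.7661, 0.6395, -0.2526, -0.5820, 0.4228, -0.6947]
J4: z=[-0.8016, -0.4424, 0.4022] o=[-1.0135, 1.0267, 0.7180] → [-0.3423, 0.2766, -0.3778, -0.8016, -0.4424, 0.4022]
V = J·q̇ = [-0.7687, -1.0946, 0.0835, 0.2777, 0.4842, 0.3392]

-0.7687 -1.0946 0.0835 0.2777 0.4842 0.3392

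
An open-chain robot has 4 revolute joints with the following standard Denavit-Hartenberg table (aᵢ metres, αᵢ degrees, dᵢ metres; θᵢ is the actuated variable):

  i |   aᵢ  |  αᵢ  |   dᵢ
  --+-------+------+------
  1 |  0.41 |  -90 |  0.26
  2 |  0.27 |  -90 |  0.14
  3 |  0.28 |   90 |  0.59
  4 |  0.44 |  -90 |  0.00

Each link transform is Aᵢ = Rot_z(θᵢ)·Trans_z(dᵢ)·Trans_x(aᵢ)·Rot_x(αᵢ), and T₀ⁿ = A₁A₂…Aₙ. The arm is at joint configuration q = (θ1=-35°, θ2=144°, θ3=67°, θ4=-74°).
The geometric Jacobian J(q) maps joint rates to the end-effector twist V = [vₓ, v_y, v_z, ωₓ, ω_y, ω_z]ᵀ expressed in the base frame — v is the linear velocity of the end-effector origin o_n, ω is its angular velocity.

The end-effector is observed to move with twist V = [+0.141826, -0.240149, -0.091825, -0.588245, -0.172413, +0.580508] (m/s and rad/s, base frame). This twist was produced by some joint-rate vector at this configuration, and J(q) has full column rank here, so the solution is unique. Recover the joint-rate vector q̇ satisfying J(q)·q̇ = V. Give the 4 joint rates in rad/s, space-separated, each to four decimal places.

0.1270 -0.4970 0.5920 0.0470

o_n = [-0.1590, -0.1687, 0.1443]
J₁: ẑ×o_n = [0.1687, -0.1590, 0.0000], ω = ẑ
J2: z=[0.5736, 0.8192, 0.0000] o=[0.3359, -0.2352, 0.2600] → [-0.0948, 0.0664, 0.4435, 0.5736, 0.8192, 0.0000]
J3: z=[-0.4815, 0.3371, 0.8090] o=[0.2372, 0.0048, 0.1013] → [0.1549, -0.2998, 0.2171, -0.4815, 0.3371, 0.8090]
J4: z=[-0.3859, 0.7472, -0.5411] o=[-0.2672, 0.0434, 0.5143] → [-0.3912, -0.2013, 0.0010, -0.3859, 0.7472, -0.5411]
q̇ = J⁺·V = [0.1270, -0.4970, 0.5920, 0.0470]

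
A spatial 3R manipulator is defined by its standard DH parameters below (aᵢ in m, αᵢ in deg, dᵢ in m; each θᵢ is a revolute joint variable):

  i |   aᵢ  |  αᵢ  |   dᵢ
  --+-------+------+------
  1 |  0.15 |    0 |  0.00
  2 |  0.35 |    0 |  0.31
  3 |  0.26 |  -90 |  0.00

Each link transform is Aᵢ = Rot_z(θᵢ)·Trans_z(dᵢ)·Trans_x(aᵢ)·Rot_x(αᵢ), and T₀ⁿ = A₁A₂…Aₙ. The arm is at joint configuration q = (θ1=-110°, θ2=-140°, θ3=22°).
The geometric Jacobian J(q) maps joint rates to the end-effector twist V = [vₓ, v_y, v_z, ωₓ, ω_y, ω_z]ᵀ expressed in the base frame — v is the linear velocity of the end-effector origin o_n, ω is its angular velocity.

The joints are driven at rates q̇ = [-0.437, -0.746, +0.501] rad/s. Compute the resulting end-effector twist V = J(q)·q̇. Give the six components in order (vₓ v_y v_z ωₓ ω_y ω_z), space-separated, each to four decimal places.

0.4593 0.2827 0.0000 0.0000 0.0000 -0.6820

o_n = [-0.3450, 0.3812, 0.3100]
J₁: ẑ×o_n = [-0.3812, -0.3450, 0.0000], ω = ẑ
J2: z=[0.0000, 0.0000, 1.0000] o=[-0.0513, -0.1410, 0.0000] → [-0.5221, -0.2937, 0.0000, 0.0000, 0.0000, 1.0000]
J3: z=[0.0000, 0.0000, 1.0000] o=[-0.1710, 0.1879, 0.3100] → [-0.1932, -0.1740, 0.0000, 0.0000, 0.0000, 1.0000]
V = J·q̇ = [0.4593, 0.2827, 0.0000, 0.0000, 0.0000, -0.6820]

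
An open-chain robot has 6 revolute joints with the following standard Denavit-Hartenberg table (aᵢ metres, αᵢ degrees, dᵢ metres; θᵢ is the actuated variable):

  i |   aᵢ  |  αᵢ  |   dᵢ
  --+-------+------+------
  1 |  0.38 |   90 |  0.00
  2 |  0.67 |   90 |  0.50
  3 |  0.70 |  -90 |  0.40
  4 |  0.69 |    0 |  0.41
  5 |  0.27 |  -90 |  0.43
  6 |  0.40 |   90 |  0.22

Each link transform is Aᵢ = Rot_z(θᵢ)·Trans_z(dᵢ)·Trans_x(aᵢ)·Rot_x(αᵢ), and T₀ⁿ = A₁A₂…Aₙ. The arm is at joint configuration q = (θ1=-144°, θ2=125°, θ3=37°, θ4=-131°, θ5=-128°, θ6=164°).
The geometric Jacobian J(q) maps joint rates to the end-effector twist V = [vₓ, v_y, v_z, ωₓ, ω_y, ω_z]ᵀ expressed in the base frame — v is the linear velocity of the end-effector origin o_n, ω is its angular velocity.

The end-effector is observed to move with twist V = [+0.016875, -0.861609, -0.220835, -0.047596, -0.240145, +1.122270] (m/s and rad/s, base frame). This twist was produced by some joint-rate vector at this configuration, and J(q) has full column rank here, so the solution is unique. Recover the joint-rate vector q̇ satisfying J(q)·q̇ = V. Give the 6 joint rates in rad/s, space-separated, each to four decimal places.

o_n = [-1.5484, 0.2530, 0.8406]
J₁: ẑ×o_n = [-0.2530, -1.5484, 0.0000], ω = ẑ
J2: z=[-0.5878, 0.8090, 0.0000] o=[-0.3074, -0.2234, 0.0000] → [0.6800, 0.4941, 0.7239, -0.5878, 0.8090, 0.0000]
J3: z=[-0.6627, -0.4815, 0.5736] o=[-0.2904, 0.4070, 0.5488] → [-0.0521, -0.5282, -0.5036, -0.6627, -0.4815, 0.5736]
J4: z=[-0.7487, 0.4432, -0.4930] o=[-0.5437, 0.7437, 1.2362] → [-0.4173, 0.1991, 0.8127, -0.7487, 0.4432, -0.4930]
J5: z=[-0.7487, 0.4432, -0.4930] o=[-1.2034, 0.3324, 1.0366] → [-0.1260, 0.0233, 0.2123, -0.7487, 0.4432, -0.4930]
J6: z=[-0.1430, -0.8341, -0.5327] o=[-1.3506, 0.6117, 0.6389] → [-0.3592, 0.1342, -0.1137, -0.1430, -0.8341, -0.5327]
q̇ = J⁺·V = [0.3440, 0.0520, 0.6510, 0.2340, -0.7300, -0.3010]

0.3440 0.0520 0.6510 0.2340 -0.7300 -0.3010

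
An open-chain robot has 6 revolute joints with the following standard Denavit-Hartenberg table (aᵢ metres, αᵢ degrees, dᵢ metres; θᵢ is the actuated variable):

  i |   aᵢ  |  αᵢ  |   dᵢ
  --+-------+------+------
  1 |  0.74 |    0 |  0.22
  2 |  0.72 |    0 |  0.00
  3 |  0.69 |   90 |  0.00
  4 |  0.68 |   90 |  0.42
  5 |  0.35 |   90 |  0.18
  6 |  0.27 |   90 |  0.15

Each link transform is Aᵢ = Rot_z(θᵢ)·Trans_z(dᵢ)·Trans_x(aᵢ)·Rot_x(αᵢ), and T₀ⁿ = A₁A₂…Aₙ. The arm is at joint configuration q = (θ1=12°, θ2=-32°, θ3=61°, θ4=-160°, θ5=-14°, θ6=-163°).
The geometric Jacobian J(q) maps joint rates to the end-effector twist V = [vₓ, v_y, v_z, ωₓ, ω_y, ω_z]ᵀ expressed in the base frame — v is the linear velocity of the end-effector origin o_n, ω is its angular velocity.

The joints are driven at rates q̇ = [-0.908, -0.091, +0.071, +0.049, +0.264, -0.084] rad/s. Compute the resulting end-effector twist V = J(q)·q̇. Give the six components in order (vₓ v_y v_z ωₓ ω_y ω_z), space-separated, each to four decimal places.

o_n = [1.5409, -0.3045, 0.0643]
J₁: ẑ×o_n = [0.3045, 1.5409, -0.0000], ω = ẑ
J2: z=[0.0000, 0.0000, 1.0000] o=[0.7238, 0.1539, 0.2200] → [0.4584, 0.8170, -0.0000, 0.0000, 0.0000, 1.0000]
J3: z=[0.0000, 0.0000, 1.0000] o=[1.4004, -0.0924, 0.2200] → [0.2121, 0.1405, -0.0000, 0.0000, 0.0000, 1.0000]
J4: z=[0.6561, -0.7547, 0.0000] o=[1.9212, 0.3603, 0.2200] → [0.1175, 0.1021, -0.7232, 0.6561, -0.7547, 0.0000]
J5: z=[-0.2581, -0.2244, 0.9397] o=[1.7144, -0.3759, -0.0126] → [-0.0843, -0.1433, -0.0574, -0.2581, -0.2244, 0.9397]
J6: z=[-0.4650, 0.8814, 0.0827] o=[1.3716, -0.5618, 0.0404] → [-0.0002, 0.0251, -0.2688, -0.4650, 0.8814, 0.0827]
V = J·q̇ = [-0.3197, -1.4984, -0.0280, 0.0031, -0.1703, -0.6869]

-0.3197 -1.4984 -0.0280 0.0031 -0.1703 -0.6869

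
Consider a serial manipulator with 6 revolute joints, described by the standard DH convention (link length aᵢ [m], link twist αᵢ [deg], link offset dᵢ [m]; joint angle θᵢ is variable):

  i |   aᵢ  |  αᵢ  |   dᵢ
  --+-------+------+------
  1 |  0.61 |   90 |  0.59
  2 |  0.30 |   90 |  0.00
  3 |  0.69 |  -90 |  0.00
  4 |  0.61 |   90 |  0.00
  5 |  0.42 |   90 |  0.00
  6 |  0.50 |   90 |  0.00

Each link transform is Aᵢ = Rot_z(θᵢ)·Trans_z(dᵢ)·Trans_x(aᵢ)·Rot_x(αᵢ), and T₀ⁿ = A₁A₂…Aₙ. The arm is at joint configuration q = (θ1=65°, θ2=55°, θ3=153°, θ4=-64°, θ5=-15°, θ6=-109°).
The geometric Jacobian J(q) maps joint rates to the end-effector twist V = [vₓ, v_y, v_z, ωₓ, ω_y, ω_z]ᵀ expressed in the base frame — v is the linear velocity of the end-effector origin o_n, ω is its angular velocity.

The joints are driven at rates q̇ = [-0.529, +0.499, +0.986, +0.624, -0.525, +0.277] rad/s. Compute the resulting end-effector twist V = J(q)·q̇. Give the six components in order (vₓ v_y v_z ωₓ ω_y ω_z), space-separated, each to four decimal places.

o_n = [0.8785, 0.1416, -0.5516]
J₁: ẑ×o_n = [-0.1416, 0.8785, 0.0000], ω = ẑ
J2: z=[0.9063, -0.4226, 0.0000] o=[0.2578, 0.5528, 0.5900] → [0.4825, 1.0346, -0.1104, 0.9063, -0.4226, 0.0000]
J3: z=[0.3462, 0.7424, -0.5736] o=[0.3305, 0.7088, 0.8357] → [-1.3553, 0.1660, -0.6032, 0.3462, 0.7424, -0.5736]
J4: z=[-0.9176, 0.1406, -0.3719] o=[0.4654, 0.2568, 0.3321] → [-0.1671, -0.9645, 0.0477, -0.9176, 0.1406, -0.3719]
J5: z=[-0.0239, 0.9142, 0.4046] o=[0.7075, 0.4887, -0.1775] → [-0.2016, 0.0602, -0.1480, -0.0239, 0.9142, 0.4046]
J6: z=[0.7836, -0.2341, 0.5755] o=[0.9682, 0.6276, -0.4760] → [0.2974, 0.0076, -0.4019, 0.7836, -0.2341, 0.5755]
V = J·q̇ = [-0.9367, -0.4161, -0.6537, 0.4506, 0.0640, -1.3796]

-0.9367 -0.4161 -0.6537 0.4506 0.0640 -1.3796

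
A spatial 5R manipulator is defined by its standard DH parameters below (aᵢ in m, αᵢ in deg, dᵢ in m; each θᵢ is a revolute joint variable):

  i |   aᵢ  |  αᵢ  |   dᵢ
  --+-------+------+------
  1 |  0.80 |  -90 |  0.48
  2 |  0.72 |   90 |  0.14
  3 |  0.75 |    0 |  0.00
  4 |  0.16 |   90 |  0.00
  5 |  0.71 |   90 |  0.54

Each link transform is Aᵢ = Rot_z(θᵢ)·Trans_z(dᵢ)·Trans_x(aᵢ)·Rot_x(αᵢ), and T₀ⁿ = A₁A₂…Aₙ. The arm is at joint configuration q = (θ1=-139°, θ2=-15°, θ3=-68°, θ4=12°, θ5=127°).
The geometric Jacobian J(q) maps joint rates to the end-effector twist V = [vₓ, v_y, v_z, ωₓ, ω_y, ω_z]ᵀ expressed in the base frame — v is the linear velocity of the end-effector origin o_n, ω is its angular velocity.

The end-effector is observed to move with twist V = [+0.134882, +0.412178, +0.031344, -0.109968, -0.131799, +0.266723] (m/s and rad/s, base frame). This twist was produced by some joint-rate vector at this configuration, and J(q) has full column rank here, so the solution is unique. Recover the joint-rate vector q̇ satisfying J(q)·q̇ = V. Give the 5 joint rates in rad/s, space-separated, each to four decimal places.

o_n = [-1.2045, -0.2046, 1.1322]
J₁: ẑ×o_n = [0.2046, -1.2045, 0.0000], ω = ẑ
J2: z=[0.6561, -0.7547, 0.0000] o=[-0.6038, -0.5248, 0.4800] → [-0.4922, -0.4279, -0.2433, 0.6561, -0.7547, 0.0000]
J3: z=[0.1953, 0.1698, 0.9659] o=[-1.0368, -1.0868, 0.6663] → [-0.7730, -0.2530, 0.2008, 0.1953, 0.1698, 0.9659]
J4: z=[0.1953, 0.1698, 0.9659] o=[-1.6978, -0.7400, 0.7391] → [-0.4504, 0.3997, 0.0208, 0.1953, 0.1698, 0.9659]
J5: z=[0.2375, 0.9474, -0.2146] o=[-1.8501, -0.6966, 0.7622] → [0.4561, -0.2264, -0.4948, 0.2375, 0.9474, -0.2146]
q̇ = J⁺·V = [0.1240, -0.1080, -0.6480, 0.7420, -0.2420]

0.1240 -0.1080 -0.6480 0.7420 -0.2420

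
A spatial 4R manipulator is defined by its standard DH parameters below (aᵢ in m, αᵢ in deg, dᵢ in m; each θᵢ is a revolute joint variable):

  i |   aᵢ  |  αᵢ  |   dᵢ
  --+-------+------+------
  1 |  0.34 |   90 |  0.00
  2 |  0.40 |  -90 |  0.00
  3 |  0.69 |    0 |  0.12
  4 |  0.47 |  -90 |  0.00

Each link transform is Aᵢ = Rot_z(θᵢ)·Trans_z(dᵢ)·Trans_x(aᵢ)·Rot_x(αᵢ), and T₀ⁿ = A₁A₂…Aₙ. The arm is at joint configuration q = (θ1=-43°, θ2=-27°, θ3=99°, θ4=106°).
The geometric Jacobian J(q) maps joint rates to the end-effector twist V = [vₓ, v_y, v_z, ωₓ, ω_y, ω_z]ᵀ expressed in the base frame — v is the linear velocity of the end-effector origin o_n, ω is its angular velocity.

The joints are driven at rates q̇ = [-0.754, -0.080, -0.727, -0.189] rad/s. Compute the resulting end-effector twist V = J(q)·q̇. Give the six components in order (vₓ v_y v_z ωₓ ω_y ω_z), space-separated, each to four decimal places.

0.6585 -0.2570 -0.1371 -0.2496 0.3421 -1.5702

o_n = [0.5306, 0.1655, 0.1677]
J₁: ẑ×o_n = [-0.1655, 0.5306, 0.0000], ω = ẑ
J2: z=[-0.6820, -0.7314, 0.0000] o=[0.2487, -0.2319, 0.0000] → [-0.1227, 0.1144, -0.0648, -0.6820, -0.7314, 0.0000]
J3: z=[0.3320, -0.3096, 0.8910] o=[0.5093, -0.4749, -0.1816] → [-0.6788, -0.0970, 0.2192, 0.3320, -0.3096, 0.8910]
J4: z=[0.3320, -0.3096, 0.8910] o=[0.9436, 0.0519, -0.0257] → [-0.1611, -0.4322, -0.0902, 0.3320, -0.3096, 0.8910]
V = J·q̇ = [0.6585, -0.2570, -0.1371, -0.2496, 0.3421, -1.5702]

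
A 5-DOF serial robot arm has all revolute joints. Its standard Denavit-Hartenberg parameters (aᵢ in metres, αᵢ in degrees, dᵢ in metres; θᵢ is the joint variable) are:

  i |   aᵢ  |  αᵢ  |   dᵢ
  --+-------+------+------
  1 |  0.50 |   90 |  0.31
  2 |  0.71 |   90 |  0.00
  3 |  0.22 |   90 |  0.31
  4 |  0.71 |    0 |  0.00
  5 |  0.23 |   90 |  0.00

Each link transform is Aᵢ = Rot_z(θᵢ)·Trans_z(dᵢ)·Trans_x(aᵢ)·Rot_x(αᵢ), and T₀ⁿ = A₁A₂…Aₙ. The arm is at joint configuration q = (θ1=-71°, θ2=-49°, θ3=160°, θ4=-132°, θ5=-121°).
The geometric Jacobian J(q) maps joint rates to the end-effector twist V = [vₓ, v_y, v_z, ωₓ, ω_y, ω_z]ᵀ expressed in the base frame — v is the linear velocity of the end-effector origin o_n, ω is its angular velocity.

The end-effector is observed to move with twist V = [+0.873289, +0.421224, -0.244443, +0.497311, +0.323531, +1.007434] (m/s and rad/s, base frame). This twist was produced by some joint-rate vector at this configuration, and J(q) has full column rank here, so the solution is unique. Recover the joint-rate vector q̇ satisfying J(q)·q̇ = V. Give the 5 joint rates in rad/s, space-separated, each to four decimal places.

0.7610 0.1950 -0.0530 -0.6850 -0.1350

o_n = [0.4828, -1.0635, -0.4560]
J₁: ẑ×o_n = [1.0635, 0.4828, -0.0000], ω = ẑ
J2: z=[-0.9455, -0.3256, 0.0000] o=[0.1628, -0.4728, 0.3100] → [0.2494, -0.7242, 0.6628, -0.9455, -0.3256, 0.0000]
J3: z=[-0.2457, 0.7136, -0.6561] o=[0.3144, -0.9132, -0.2258] → [-0.2628, -0.1670, -0.0832, -0.2457, 0.7136, -0.6561]
J4: z=[-0.8154, -0.5181, -0.2581] o=[0.1230, -0.5882, -0.2732] → [-0.0280, -0.2419, 0.5740, -0.8154, -0.5181, -0.2581]
J5: z=[-0.8154, -0.5181, -0.2581] o=[0.5016, -1.1888, -0.2640] → [0.1318, -0.1517, -0.1119, -0.8154, -0.5181, -0.2581]
q̇ = J⁺·V = [0.7610, 0.1950, -0.0530, -0.6850, -0.1350]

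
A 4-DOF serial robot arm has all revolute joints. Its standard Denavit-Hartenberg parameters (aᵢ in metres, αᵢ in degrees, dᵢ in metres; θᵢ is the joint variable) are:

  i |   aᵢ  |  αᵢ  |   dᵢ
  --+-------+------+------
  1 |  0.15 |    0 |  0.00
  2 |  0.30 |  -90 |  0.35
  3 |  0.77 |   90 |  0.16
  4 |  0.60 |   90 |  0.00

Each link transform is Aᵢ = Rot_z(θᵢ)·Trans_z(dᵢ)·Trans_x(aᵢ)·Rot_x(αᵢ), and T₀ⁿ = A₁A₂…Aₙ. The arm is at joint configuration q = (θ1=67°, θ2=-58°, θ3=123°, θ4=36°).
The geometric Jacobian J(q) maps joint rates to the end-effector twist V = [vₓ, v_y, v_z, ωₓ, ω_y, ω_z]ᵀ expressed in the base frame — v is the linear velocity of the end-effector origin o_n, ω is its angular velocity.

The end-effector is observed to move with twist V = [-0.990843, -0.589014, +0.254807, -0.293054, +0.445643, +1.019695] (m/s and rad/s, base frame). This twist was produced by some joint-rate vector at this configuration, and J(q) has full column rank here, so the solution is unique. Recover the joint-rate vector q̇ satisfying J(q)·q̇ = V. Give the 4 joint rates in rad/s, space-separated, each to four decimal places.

0.4650 0.4120 0.4860 -0.2620

o_n = [-0.4006, 0.5844, -0.7029]
J₁: ẑ×o_n = [-0.5844, -0.4006, 0.0000], ω = ẑ
J2: z=[0.0000, 0.0000, 1.0000] o=[0.0586, 0.1381, 0.0000] → [-0.4463, -0.4592, 0.0000, 0.0000, 0.0000, 1.0000]
J3: z=[-0.1564, 0.9877, 0.0000] o=[0.3549, 0.1850, 0.3500] → [-1.0399, -0.1647, 0.6837, -0.1564, 0.9877, 0.0000]
J4: z=[0.8283, 0.1312, -0.5446] o=[-0.0843, 0.2774, -0.2958] → [0.1138, 0.5095, 0.2958, 0.8283, 0.1312, -0.5446]
q̇ = J⁺·V = [0.4650, 0.4120, 0.4860, -0.2620]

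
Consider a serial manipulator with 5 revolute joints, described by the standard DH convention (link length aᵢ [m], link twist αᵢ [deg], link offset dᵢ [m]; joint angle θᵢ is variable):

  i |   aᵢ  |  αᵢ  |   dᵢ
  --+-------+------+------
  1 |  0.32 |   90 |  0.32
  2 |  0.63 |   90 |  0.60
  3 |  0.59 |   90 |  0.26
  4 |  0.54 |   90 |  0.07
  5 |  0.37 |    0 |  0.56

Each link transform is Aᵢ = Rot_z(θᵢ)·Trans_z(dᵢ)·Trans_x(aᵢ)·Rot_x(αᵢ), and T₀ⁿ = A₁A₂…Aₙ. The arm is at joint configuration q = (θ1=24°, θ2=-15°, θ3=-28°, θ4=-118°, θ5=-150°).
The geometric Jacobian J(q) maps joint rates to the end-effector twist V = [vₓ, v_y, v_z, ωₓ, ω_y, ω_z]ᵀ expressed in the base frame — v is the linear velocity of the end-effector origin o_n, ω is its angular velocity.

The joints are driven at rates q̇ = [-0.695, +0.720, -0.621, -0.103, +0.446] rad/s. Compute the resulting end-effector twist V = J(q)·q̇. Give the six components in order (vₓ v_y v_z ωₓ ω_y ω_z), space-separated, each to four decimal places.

o_n = [1.0990, -0.2825, -0.1731]
J₁: ẑ×o_n = [0.2825, 1.0990, -0.0000], ω = ẑ
J2: z=[0.4067, -0.9135, 0.0000] o=[0.2923, 0.1302, 0.3200] → [0.4505, 0.2006, 0.5691, 0.4067, -0.9135, 0.0000]
J3: z=[-0.2364, -0.1053, -0.9659] o=[1.0923, -0.1705, 0.1569] → [-0.0735, -0.0845, 0.0272, -0.2364, -0.1053, -0.9659]
J4: z=[-0.7734, 0.6222, 0.1215] o=[1.3778, 0.2599, -0.2290] → [0.1007, 0.0093, 0.5929, -0.7734, 0.6222, 0.1215]
J5: z=[-0.6303, -0.7344, -0.2517] o=[1.2873, 0.1570, 0.2980] → [0.2354, -0.2495, 0.1387, -0.6303, -0.7344, -0.2517]
V = J·q̇ = [0.2682, -0.6792, 0.3936, 0.2382, -0.9840, -0.2199]

0.2682 -0.6792 0.3936 0.2382 -0.9840 -0.2199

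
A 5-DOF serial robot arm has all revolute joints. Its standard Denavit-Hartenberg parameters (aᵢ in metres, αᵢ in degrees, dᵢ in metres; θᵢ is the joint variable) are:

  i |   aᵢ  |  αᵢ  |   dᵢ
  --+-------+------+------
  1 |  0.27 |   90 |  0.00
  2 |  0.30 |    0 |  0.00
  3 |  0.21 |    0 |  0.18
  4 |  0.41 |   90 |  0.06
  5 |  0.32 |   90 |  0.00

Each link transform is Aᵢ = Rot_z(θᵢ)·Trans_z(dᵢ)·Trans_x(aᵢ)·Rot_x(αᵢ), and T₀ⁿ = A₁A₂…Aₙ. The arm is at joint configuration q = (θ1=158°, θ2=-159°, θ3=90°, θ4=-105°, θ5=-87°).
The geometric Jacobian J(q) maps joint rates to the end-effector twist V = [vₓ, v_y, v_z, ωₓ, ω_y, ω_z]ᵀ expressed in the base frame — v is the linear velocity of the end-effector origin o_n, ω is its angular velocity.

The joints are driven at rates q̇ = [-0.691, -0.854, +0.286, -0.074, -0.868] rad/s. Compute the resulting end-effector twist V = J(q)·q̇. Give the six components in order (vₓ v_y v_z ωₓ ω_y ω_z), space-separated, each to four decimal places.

-0.1902 -0.2065 0.4979 -0.3246 -0.5613 -1.5542

o_n = [0.3033, -0.2083, -0.3482]
J₁: ẑ×o_n = [0.2083, 0.3033, -0.0000], ω = ẑ
J2: z=[0.3746, 0.9272, 0.0000] o=[-0.2503, 0.1011, 0.0000] → [-0.3228, 0.1304, -0.6292, 0.3746, 0.9272, 0.0000]
J3: z=[0.3746, 0.9272, 0.0000] o=[0.0093, -0.0038, -0.1075] → [-0.2231, 0.0902, -0.3492, 0.3746, 0.9272, 0.0000]
J4: z=[0.3746, 0.9272, 0.0000] o=[0.0070, 0.1913, -0.3036] → [-0.0414, 0.0167, -0.4244, 0.3746, 0.9272, 0.0000]
J5: z=[0.0969, -0.0392, 0.9945] o=[0.4075, 0.0942, -0.3464] → [0.3009, -0.1035, -0.0334, 0.0969, -0.0392, 0.9945]
V = J·q̇ = [-0.1902, -0.2065, 0.4979, -0.3246, -0.5613, -1.5542]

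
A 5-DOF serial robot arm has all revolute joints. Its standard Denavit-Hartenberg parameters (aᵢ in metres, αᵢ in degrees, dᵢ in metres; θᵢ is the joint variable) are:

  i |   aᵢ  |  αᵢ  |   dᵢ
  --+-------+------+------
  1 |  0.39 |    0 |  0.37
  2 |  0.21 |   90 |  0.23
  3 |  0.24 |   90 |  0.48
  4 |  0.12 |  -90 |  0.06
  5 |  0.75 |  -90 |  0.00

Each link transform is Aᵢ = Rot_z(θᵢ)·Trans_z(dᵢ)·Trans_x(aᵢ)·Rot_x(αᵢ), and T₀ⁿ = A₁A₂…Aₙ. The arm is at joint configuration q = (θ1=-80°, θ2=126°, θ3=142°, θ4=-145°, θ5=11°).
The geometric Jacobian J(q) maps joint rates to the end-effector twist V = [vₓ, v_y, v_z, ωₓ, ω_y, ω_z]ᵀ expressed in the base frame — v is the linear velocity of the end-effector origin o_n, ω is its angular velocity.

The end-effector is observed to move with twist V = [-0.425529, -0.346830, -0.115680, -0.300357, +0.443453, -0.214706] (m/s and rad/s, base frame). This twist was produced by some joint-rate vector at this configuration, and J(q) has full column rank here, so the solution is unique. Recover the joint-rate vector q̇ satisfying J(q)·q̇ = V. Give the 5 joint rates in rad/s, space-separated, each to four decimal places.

o_n = [0.4226, -0.0006, 0.2505]
J₁: ẑ×o_n = [0.0006, 0.4226, -0.0000], ω = ẑ
J2: z=[0.0000, 0.0000, 1.0000] o=[0.0677, -0.3841, 0.3700] → [-0.3835, 0.3549, 0.0000, 0.0000, 0.0000, 1.0000]
J3: z=[0.7193, -0.6947, 0.0000] o=[0.2136, -0.2330, 0.6000] → [0.2428, 0.2514, 0.3124, 0.7193, -0.6947, 0.0000]
J4: z=[0.4277, 0.4429, 0.7880] o=[0.4275, -0.7025, 0.7478] → [-0.7734, 0.2088, 0.3024, 0.4277, 0.4429, 0.7880]
J5: z=[-0.9032, 0.2439, 0.3531] o=[0.4575, -0.5724, 0.7345] → [-0.3200, -0.4495, -0.5080, -0.9032, 0.2439, 0.3531]
q̇ = J⁺·V = [-0.5950, 0.0490, -0.3570, 0.3290, 0.2040]

-0.5950 0.0490 -0.3570 0.3290 0.2040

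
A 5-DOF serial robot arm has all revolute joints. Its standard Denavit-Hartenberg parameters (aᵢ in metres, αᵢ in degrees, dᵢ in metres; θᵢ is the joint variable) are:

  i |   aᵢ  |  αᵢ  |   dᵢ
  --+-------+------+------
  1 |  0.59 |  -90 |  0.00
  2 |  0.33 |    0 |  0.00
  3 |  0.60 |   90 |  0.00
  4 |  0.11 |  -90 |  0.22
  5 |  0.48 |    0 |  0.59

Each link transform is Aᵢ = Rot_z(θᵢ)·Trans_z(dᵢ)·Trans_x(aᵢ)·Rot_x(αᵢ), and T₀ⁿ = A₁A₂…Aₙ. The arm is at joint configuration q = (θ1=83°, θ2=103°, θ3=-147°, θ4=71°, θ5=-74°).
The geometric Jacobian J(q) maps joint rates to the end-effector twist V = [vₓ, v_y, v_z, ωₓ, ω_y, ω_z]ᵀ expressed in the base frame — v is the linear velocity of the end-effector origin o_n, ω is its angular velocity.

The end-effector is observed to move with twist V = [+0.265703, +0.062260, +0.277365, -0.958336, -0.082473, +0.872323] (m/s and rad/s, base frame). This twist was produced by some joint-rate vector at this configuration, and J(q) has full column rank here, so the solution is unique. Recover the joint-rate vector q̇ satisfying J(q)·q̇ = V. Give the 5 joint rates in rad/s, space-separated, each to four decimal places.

0.4080 0.4010 0.6020 0.4720 -0.1900

o_n = [-0.4023, 0.1798, 0.2527]
J₁: ẑ×o_n = [-0.1798, -0.4023, 0.0000], ω = ẑ
J2: z=[-0.9925, 0.1219, 0.0000] o=[0.0719, 0.5856, 0.0000] → [0.0308, 0.2508, 0.4605, -0.9925, 0.1219, 0.0000]
J3: z=[-0.9925, 0.1219, 0.0000] o=[0.0629, 0.5119, -0.3215] → [0.0700, 0.5700, 0.3863, -0.9925, 0.1219, 0.0000]
J4: z=[-0.0847, -0.6895, 0.7193] o=[0.1155, 0.9403, 0.0953] → [0.4385, -0.3591, -0.2926, -0.0847, -0.6895, 0.7193]
J5: z=[-0.4060, -0.6354, -0.6568] o=[-0.0033, 0.8269, 0.2784] → [-0.4086, 0.2516, 0.0092, -0.4060, -0.6354, -0.6568]
q̇ = J⁺·V = [0.4080, 0.4010, 0.6020, 0.4720, -0.1900]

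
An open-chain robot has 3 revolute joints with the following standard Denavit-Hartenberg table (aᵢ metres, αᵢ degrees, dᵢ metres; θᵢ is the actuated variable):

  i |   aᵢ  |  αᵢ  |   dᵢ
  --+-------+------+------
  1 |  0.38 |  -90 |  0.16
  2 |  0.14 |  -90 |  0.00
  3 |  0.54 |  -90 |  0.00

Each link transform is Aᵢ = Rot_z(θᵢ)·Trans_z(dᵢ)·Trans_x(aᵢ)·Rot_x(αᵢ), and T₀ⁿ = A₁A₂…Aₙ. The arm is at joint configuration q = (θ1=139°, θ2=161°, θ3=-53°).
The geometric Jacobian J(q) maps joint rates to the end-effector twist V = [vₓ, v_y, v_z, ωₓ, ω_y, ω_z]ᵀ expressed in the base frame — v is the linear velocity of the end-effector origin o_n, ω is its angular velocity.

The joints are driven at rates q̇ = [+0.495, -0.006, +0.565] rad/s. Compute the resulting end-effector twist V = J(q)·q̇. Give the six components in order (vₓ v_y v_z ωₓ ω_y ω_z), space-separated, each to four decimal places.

0.4741 -0.1297 -0.0820 0.1428 -0.1162 1.0292

o_n = [-0.2379, -0.3646, 0.0086]
J₁: ẑ×o_n = [0.3646, -0.2379, 0.0000], ω = ẑ
J2: z=[-0.6561, -0.7547, 0.0000] o=[-0.2868, 0.2493, 0.1600] → [0.1142, -0.0993, 0.4396, -0.6561, -0.7547, 0.0000]
J3: z=[0.2457, -0.2136, 0.9455] o=[-0.1869, 0.1625, 0.1144] → [0.5210, -0.0223, -0.1404, 0.2457, -0.2136, 0.9455]
V = J·q̇ = [0.4741, -0.1297, -0.0820, 0.1428, -0.1162, 1.0292]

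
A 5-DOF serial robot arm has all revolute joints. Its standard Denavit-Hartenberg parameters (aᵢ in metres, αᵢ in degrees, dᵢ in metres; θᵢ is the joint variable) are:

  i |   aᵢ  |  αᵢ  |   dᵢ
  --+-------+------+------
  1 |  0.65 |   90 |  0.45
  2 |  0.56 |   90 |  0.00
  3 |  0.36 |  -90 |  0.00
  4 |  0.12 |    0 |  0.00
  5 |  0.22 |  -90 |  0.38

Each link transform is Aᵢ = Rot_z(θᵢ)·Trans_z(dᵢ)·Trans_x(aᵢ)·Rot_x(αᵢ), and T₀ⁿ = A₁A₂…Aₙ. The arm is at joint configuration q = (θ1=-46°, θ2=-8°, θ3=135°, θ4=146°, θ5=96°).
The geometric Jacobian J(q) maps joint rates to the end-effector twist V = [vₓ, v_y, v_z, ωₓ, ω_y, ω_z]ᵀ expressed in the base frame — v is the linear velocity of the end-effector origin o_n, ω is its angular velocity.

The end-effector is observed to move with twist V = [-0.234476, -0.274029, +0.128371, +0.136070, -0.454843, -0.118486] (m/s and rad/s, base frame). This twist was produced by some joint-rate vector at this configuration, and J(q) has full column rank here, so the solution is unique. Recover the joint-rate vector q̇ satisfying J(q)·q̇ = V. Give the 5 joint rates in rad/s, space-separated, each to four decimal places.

-0.3450 -0.1680 -0.2830 -0.9870 0.4410

o_n = [0.6765, -0.4737, 0.2990]
J₁: ẑ×o_n = [0.4737, 0.6765, -0.0000], ω = ẑ
J2: z=[-0.7193, -0.6947, 0.0000] o=[0.4515, -0.4676, 0.4500] → [0.1049, -0.1086, 0.1607, -0.7193, -0.6947, 0.0000]
J3: z=[-0.0967, 0.1001, -0.9903] o=[0.8368, -0.8665, 0.3721] → [0.3816, 0.1517, -0.0219, -0.0967, 0.1001, -0.9903]
J4: z=[0.0222, 0.9949, 0.0984] o=[0.4785, -0.8620, 0.4075] → [-0.1461, 0.0219, -0.1883, 0.0222, 0.9949, 0.0984]
J5: z=[0.0222, 0.9949, 0.0984] o=[0.5840, -0.8699, 0.4642] → [-0.2033, 0.0128, -0.0832, 0.0222, 0.9949, 0.0984]
q̇ = J⁺·V = [-0.3450, -0.1680, -0.2830, -0.9870, 0.4410]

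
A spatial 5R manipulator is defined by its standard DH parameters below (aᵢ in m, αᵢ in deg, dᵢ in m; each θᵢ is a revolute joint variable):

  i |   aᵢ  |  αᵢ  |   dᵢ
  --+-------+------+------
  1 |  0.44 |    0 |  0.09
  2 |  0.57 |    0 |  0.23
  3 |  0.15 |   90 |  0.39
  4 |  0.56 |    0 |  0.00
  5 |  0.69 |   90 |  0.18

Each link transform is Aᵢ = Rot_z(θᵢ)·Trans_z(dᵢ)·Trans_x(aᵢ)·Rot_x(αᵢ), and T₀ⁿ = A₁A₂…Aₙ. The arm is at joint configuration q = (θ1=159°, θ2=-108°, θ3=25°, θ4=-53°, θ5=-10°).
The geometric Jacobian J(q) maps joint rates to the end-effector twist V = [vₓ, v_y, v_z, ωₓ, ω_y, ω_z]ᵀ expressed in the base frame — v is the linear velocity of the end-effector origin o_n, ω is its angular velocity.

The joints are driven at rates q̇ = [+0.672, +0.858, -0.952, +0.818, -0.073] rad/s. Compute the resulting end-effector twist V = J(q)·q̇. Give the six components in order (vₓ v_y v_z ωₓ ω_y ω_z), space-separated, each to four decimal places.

o_n = [0.3162, 1.3336, -0.3520]
J₁: ẑ×o_n = [-1.3336, 0.3162, 0.0000], ω = ẑ
J2: z=[0.0000, 0.0000, 1.0000] o=[-0.4108, 0.1577, 0.0900] → [-1.1759, 0.7270, 0.0000, 0.0000, 0.0000, 1.0000]
J3: z=[0.0000, 0.0000, 1.0000] o=[-0.0521, 0.6007, 0.3200] → [-0.7330, 0.3683, 0.0000, 0.0000, 0.0000, 1.0000]
J4: z=[0.9703, -0.2419, 0.0000] o=[-0.0158, 0.7462, 0.7100] → [0.2569, 1.0305, 0.6503, 0.9703, -0.2419, 0.0000]
J5: z=[0.9703, -0.2419, 0.0000] o=[0.0658, 1.0732, 0.2628] → [0.1487, 0.5965, 0.3133, 0.9703, -0.2419, 0.0000]
V = J·q̇ = [-1.0080, 1.2850, 0.5091, 0.7229, -0.1802, 0.5780]

-1.0080 1.2850 0.5091 0.7229 -0.1802 0.5780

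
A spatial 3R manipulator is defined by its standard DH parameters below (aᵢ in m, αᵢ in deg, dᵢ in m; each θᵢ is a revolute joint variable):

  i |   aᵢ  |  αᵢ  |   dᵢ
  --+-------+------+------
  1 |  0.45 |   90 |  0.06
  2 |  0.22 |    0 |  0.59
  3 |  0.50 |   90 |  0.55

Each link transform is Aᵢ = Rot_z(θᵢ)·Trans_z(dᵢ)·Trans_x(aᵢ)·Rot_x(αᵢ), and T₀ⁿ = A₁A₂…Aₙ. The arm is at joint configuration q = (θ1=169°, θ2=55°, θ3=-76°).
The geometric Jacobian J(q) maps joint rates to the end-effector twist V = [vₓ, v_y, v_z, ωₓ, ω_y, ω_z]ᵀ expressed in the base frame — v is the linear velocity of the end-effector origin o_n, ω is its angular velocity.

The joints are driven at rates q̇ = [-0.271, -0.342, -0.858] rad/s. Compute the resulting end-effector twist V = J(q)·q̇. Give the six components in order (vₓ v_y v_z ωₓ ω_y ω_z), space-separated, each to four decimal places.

0.5078 0.1892 -0.6033 -0.2290 -1.1780 -0.2710

o_n = [-0.8063, 1.3181, 0.0610]
J₁: ẑ×o_n = [-1.3181, -0.8063, 0.0000], ω = ẑ
J2: z=[0.1908, 0.9816, 0.0000] o=[-0.4417, 0.0859, 0.0600] → [0.0010, -0.0002, 0.5930, 0.1908, 0.9816, 0.0000]
J3: z=[0.1908, 0.9816, 0.0000] o=[-0.4530, 0.6891, 0.2402] → [-0.1759, 0.0342, 0.4668, 0.1908, 0.9816, 0.0000]
V = J·q̇ = [0.5078, 0.1892, -0.6033, -0.2290, -1.1780, -0.2710]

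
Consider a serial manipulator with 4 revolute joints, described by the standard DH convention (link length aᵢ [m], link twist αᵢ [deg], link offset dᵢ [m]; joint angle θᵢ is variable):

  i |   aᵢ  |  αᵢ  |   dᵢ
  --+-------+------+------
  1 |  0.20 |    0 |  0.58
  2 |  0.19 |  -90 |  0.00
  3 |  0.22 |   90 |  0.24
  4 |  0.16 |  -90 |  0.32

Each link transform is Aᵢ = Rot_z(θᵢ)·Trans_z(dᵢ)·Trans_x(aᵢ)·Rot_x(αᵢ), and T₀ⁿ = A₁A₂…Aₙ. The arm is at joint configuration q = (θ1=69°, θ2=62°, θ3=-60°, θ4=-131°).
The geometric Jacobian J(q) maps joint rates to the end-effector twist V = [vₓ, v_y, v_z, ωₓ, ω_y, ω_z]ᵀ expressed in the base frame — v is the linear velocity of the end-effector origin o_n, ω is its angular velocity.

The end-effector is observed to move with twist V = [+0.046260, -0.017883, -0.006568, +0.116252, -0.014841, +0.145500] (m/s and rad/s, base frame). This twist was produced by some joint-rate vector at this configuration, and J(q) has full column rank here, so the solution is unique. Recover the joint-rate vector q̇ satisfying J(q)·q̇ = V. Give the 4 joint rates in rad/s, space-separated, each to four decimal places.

-0.1040 0.1990 -0.0780 0.1010

o_n = [0.0011, 0.0861, 0.8396]
J₁: ẑ×o_n = [-0.0861, 0.0011, 0.0000], ω = ẑ
J2: z=[0.0000, 0.0000, 1.0000] o=[0.0717, 0.1867, 0.5800] → [0.1006, -0.0706, 0.0000, 0.0000, 0.0000, 1.0000]
J3: z=[-0.7547, -0.6561, 0.0000] o=[-0.0530, 0.3301, 0.5800] → [-0.1703, 0.1959, 0.2196, -0.7547, -0.6561, 0.0000]
J4: z=[0.5682, -0.6536, 0.5000] o=[-0.3063, 0.2557, 0.7705] → [0.0396, 0.1144, 0.1046, 0.5682, -0.6536, 0.5000]
q̇ = J⁺·V = [-0.1040, 0.1990, -0.0780, 0.1010]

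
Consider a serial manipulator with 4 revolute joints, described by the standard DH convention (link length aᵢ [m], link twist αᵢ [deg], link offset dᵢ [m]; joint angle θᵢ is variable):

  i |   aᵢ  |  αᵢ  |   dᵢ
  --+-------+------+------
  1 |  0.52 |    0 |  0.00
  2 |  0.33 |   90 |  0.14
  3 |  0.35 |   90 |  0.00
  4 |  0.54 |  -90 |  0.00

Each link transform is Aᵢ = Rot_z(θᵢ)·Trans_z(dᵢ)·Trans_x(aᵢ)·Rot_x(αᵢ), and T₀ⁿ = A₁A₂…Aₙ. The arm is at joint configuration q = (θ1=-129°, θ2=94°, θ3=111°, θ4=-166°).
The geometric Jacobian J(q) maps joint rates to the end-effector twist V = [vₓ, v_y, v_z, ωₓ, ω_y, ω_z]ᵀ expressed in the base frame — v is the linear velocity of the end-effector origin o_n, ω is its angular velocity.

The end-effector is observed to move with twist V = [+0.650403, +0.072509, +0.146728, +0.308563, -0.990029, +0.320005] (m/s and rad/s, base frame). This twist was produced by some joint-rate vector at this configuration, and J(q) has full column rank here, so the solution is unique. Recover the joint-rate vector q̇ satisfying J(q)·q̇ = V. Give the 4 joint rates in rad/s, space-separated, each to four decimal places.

0.8290 -0.8240 0.6340 0.8790

o_n = [0.0691, -0.5221, -0.0224]
J₁: ẑ×o_n = [0.5221, 0.0691, -0.0000], ω = ẑ
J2: z=[0.0000, 0.0000, 1.0000] o=[-0.3272, -0.4041, 0.0000] → [0.1180, 0.3963, -0.0000, 0.0000, 0.0000, 1.0000]
J3: z=[-0.5736, -0.8192, 0.0000] o=[-0.0569, -0.5934, 0.1400] → [0.1330, -0.0932, 0.0623, -0.5736, -0.8192, 0.0000]
J4: z=[0.7647, -0.5355, 0.3584] o=[-0.1597, -0.5215, 0.4668] → [0.2622, 0.4561, 0.1220, 0.7647, -0.5355, 0.3584]
q̇ = J⁺·V = [0.8290, -0.8240, 0.6340, 0.8790]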